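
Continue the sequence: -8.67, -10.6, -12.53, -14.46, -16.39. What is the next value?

Differences: -10.6 - -8.67 = -1.93
This is an arithmetic sequence with common difference d = -1.93.
Next term = -16.39 + -1.93 = -18.32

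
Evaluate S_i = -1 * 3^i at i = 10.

S_10 = -1 * 3^10 = -1 * 59049 = -59049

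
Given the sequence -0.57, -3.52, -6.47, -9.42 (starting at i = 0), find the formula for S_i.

Check differences: -3.52 - -0.57 = -2.95
-6.47 - -3.52 = -2.95
Common difference d = -2.95.
First term a = -0.57.
Formula: S_i = -0.57 - 2.95*i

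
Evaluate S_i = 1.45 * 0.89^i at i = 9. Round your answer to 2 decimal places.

S_9 = 1.45 * 0.89^9 ≈ 1.45 * 0.3504 ≈ 0.51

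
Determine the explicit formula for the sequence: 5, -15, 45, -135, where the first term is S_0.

Check ratios: -15 / 5 = -3.0
Common ratio r = -3.
First term a = 5.
Formula: S_i = 5 * (-3)^i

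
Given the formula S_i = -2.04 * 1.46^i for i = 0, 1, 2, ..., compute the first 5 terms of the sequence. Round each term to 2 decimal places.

This is a geometric sequence.
i=0: S_0 = -2.04 * 1.46^0 = -2.04
i=1: S_1 = -2.04 * 1.46^1 ≈ -2.98
i=2: S_2 = -2.04 * 1.46^2 ≈ -4.35
i=3: S_3 = -2.04 * 1.46^3 ≈ -6.35
i=4: S_4 = -2.04 * 1.46^4 ≈ -9.27
The first 5 terms are: [-2.04, -2.98, -4.35, -6.35, -9.27]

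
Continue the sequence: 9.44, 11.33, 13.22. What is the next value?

Differences: 11.33 - 9.44 = 1.89
This is an arithmetic sequence with common difference d = 1.89.
Next term = 13.22 + 1.89 = 15.11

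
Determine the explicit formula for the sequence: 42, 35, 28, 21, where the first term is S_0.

Check differences: 35 - 42 = -7
28 - 35 = -7
Common difference d = -7.
First term a = 42.
Formula: S_i = 42 - 7*i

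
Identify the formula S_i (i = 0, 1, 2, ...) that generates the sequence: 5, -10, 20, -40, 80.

Check ratios: -10 / 5 = -2.0
Common ratio r = -2.
First term a = 5.
Formula: S_i = 5 * (-2)^i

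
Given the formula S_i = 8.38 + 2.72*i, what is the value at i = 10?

S_10 = 8.38 + 2.72*10 = 8.38 + 27.2 = 35.58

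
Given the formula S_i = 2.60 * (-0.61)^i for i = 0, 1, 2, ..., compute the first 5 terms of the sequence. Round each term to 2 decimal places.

This is a geometric sequence.
i=0: S_0 = 2.6 * (-0.61)^0 = 2.6
i=1: S_1 = 2.6 * (-0.61)^1 ≈ -1.59
i=2: S_2 = 2.6 * (-0.61)^2 ≈ 0.97
i=3: S_3 = 2.6 * (-0.61)^3 ≈ -0.59
i=4: S_4 = 2.6 * (-0.61)^4 ≈ 0.36
The first 5 terms are: [2.6, -1.59, 0.97, -0.59, 0.36]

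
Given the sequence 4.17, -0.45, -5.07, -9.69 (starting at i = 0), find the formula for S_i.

Check differences: -0.45 - 4.17 = -4.62
-5.07 - -0.45 = -4.62
Common difference d = -4.62.
First term a = 4.17.
Formula: S_i = 4.17 - 4.62*i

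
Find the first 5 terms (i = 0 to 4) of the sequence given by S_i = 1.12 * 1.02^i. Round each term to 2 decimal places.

This is a geometric sequence.
i=0: S_0 = 1.12 * 1.02^0 = 1.12
i=1: S_1 = 1.12 * 1.02^1 ≈ 1.14
i=2: S_2 = 1.12 * 1.02^2 ≈ 1.17
i=3: S_3 = 1.12 * 1.02^3 ≈ 1.19
i=4: S_4 = 1.12 * 1.02^4 ≈ 1.21
The first 5 terms are: [1.12, 1.14, 1.17, 1.19, 1.21]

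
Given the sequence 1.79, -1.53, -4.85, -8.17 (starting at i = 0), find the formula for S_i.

Check differences: -1.53 - 1.79 = -3.32
-4.85 - -1.53 = -3.32
Common difference d = -3.32.
First term a = 1.79.
Formula: S_i = 1.79 - 3.32*i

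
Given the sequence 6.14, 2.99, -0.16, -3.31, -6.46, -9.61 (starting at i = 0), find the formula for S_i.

Check differences: 2.99 - 6.14 = -3.15
-0.16 - 2.99 = -3.15
Common difference d = -3.15.
First term a = 6.14.
Formula: S_i = 6.14 - 3.15*i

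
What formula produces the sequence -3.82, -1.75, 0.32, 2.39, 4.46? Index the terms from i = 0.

Check differences: -1.75 - -3.82 = 2.07
0.32 - -1.75 = 2.07
Common difference d = 2.07.
First term a = -3.82.
Formula: S_i = -3.82 + 2.07*i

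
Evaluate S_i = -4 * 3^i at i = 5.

S_5 = -4 * 3^5 = -4 * 243 = -972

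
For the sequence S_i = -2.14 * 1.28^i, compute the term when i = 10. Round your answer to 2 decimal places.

S_10 = -2.14 * 1.28^10 ≈ -2.14 * 11.8059 ≈ -25.26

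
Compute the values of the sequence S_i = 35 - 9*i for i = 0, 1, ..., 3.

This is an arithmetic sequence.
i=0: S_0 = 35 + -9*0 = 35
i=1: S_1 = 35 + -9*1 = 26
i=2: S_2 = 35 + -9*2 = 17
i=3: S_3 = 35 + -9*3 = 8
The first 4 terms are: [35, 26, 17, 8]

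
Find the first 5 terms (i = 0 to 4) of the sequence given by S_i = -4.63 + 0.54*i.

This is an arithmetic sequence.
i=0: S_0 = -4.63 + 0.54*0 = -4.63
i=1: S_1 = -4.63 + 0.54*1 = -4.09
i=2: S_2 = -4.63 + 0.54*2 = -3.55
i=3: S_3 = -4.63 + 0.54*3 = -3.01
i=4: S_4 = -4.63 + 0.54*4 = -2.47
The first 5 terms are: [-4.63, -4.09, -3.55, -3.01, -2.47]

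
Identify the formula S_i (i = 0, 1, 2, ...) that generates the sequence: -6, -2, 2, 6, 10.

Check differences: -2 - -6 = 4
2 - -2 = 4
Common difference d = 4.
First term a = -6.
Formula: S_i = -6 + 4*i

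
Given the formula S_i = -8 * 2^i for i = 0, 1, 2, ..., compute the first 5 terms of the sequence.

This is a geometric sequence.
i=0: S_0 = -8 * 2^0 = -8
i=1: S_1 = -8 * 2^1 = -16
i=2: S_2 = -8 * 2^2 = -32
i=3: S_3 = -8 * 2^3 = -64
i=4: S_4 = -8 * 2^4 = -128
The first 5 terms are: [-8, -16, -32, -64, -128]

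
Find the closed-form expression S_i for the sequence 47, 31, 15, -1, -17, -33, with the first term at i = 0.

Check differences: 31 - 47 = -16
15 - 31 = -16
Common difference d = -16.
First term a = 47.
Formula: S_i = 47 - 16*i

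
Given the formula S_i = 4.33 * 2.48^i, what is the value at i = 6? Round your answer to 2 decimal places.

S_6 = 4.33 * 2.48^6 ≈ 4.33 * 232.6538 ≈ 1007.39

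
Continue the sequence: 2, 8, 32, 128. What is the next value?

Ratios: 8 / 2 = 4.0
This is a geometric sequence with common ratio r = 4.
Next term = 128 * 4 = 512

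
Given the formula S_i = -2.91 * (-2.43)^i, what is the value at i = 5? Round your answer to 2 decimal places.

S_5 = -2.91 * (-2.43)^5 ≈ -2.91 * -84.7289 ≈ 246.56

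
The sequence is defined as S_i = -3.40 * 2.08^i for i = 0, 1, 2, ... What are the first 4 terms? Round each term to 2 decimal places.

This is a geometric sequence.
i=0: S_0 = -3.4 * 2.08^0 = -3.4
i=1: S_1 = -3.4 * 2.08^1 ≈ -7.07
i=2: S_2 = -3.4 * 2.08^2 ≈ -14.71
i=3: S_3 = -3.4 * 2.08^3 ≈ -30.6
The first 4 terms are: [-3.4, -7.07, -14.71, -30.6]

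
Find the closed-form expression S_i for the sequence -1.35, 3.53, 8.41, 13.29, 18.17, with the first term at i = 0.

Check differences: 3.53 - -1.35 = 4.88
8.41 - 3.53 = 4.88
Common difference d = 4.88.
First term a = -1.35.
Formula: S_i = -1.35 + 4.88*i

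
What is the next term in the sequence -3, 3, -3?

Ratios: 3 / -3 = -1.0
This is a geometric sequence with common ratio r = -1.
Next term = -3 * -1 = 3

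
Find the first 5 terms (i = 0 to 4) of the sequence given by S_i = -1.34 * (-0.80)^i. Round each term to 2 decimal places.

This is a geometric sequence.
i=0: S_0 = -1.34 * (-0.8)^0 = -1.34
i=1: S_1 = -1.34 * (-0.8)^1 ≈ 1.07
i=2: S_2 = -1.34 * (-0.8)^2 ≈ -0.86
i=3: S_3 = -1.34 * (-0.8)^3 ≈ 0.69
i=4: S_4 = -1.34 * (-0.8)^4 ≈ -0.55
The first 5 terms are: [-1.34, 1.07, -0.86, 0.69, -0.55]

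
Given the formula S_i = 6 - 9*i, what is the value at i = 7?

S_7 = 6 + -9*7 = 6 + -63 = -57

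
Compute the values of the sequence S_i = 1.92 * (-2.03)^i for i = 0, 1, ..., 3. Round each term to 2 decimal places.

This is a geometric sequence.
i=0: S_0 = 1.92 * (-2.03)^0 = 1.92
i=1: S_1 = 1.92 * (-2.03)^1 ≈ -3.9
i=2: S_2 = 1.92 * (-2.03)^2 ≈ 7.91
i=3: S_3 = 1.92 * (-2.03)^3 ≈ -16.06
The first 4 terms are: [1.92, -3.9, 7.91, -16.06]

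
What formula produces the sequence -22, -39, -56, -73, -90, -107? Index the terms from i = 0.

Check differences: -39 - -22 = -17
-56 - -39 = -17
Common difference d = -17.
First term a = -22.
Formula: S_i = -22 - 17*i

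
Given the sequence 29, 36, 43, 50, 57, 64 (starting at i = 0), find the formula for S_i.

Check differences: 36 - 29 = 7
43 - 36 = 7
Common difference d = 7.
First term a = 29.
Formula: S_i = 29 + 7*i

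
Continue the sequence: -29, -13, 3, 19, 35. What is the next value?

Differences: -13 - -29 = 16
This is an arithmetic sequence with common difference d = 16.
Next term = 35 + 16 = 51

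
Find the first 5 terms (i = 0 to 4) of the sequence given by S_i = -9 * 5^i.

This is a geometric sequence.
i=0: S_0 = -9 * 5^0 = -9
i=1: S_1 = -9 * 5^1 = -45
i=2: S_2 = -9 * 5^2 = -225
i=3: S_3 = -9 * 5^3 = -1125
i=4: S_4 = -9 * 5^4 = -5625
The first 5 terms are: [-9, -45, -225, -1125, -5625]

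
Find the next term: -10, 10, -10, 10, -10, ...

Ratios: 10 / -10 = -1.0
This is a geometric sequence with common ratio r = -1.
Next term = -10 * -1 = 10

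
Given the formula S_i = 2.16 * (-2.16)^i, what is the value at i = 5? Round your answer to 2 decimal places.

S_5 = 2.16 * (-2.16)^5 ≈ 2.16 * -47.0185 ≈ -101.56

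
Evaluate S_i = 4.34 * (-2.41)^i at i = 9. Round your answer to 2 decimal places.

S_9 = 4.34 * (-2.41)^9 ≈ 4.34 * -2742.5426 ≈ -11902.63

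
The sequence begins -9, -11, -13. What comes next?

Differences: -11 - -9 = -2
This is an arithmetic sequence with common difference d = -2.
Next term = -13 + -2 = -15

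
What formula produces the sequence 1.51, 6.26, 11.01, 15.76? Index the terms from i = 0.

Check differences: 6.26 - 1.51 = 4.75
11.01 - 6.26 = 4.75
Common difference d = 4.75.
First term a = 1.51.
Formula: S_i = 1.51 + 4.75*i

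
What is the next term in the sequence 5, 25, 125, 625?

Ratios: 25 / 5 = 5.0
This is a geometric sequence with common ratio r = 5.
Next term = 625 * 5 = 3125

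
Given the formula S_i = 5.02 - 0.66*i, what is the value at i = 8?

S_8 = 5.02 + -0.66*8 = 5.02 + -5.28 = -0.26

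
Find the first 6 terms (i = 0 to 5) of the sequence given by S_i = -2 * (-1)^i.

This is a geometric sequence.
i=0: S_0 = -2 * (-1)^0 = -2
i=1: S_1 = -2 * (-1)^1 = 2
i=2: S_2 = -2 * (-1)^2 = -2
i=3: S_3 = -2 * (-1)^3 = 2
i=4: S_4 = -2 * (-1)^4 = -2
i=5: S_5 = -2 * (-1)^5 = 2
The first 6 terms are: [-2, 2, -2, 2, -2, 2]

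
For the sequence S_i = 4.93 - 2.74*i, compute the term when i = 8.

S_8 = 4.93 + -2.74*8 = 4.93 + -21.92 = -16.99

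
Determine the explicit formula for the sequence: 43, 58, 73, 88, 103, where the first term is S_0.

Check differences: 58 - 43 = 15
73 - 58 = 15
Common difference d = 15.
First term a = 43.
Formula: S_i = 43 + 15*i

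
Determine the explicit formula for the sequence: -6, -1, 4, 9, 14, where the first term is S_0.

Check differences: -1 - -6 = 5
4 - -1 = 5
Common difference d = 5.
First term a = -6.
Formula: S_i = -6 + 5*i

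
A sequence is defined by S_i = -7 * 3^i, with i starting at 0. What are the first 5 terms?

This is a geometric sequence.
i=0: S_0 = -7 * 3^0 = -7
i=1: S_1 = -7 * 3^1 = -21
i=2: S_2 = -7 * 3^2 = -63
i=3: S_3 = -7 * 3^3 = -189
i=4: S_4 = -7 * 3^4 = -567
The first 5 terms are: [-7, -21, -63, -189, -567]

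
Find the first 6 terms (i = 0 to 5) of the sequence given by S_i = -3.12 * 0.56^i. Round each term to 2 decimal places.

This is a geometric sequence.
i=0: S_0 = -3.12 * 0.56^0 = -3.12
i=1: S_1 = -3.12 * 0.56^1 ≈ -1.75
i=2: S_2 = -3.12 * 0.56^2 ≈ -0.98
i=3: S_3 = -3.12 * 0.56^3 ≈ -0.55
i=4: S_4 = -3.12 * 0.56^4 ≈ -0.31
i=5: S_5 = -3.12 * 0.56^5 ≈ -0.17
The first 6 terms are: [-3.12, -1.75, -0.98, -0.55, -0.31, -0.17]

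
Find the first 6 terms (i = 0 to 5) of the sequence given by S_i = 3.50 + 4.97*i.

This is an arithmetic sequence.
i=0: S_0 = 3.5 + 4.97*0 = 3.5
i=1: S_1 = 3.5 + 4.97*1 = 8.47
i=2: S_2 = 3.5 + 4.97*2 = 13.44
i=3: S_3 = 3.5 + 4.97*3 = 18.41
i=4: S_4 = 3.5 + 4.97*4 = 23.38
i=5: S_5 = 3.5 + 4.97*5 = 28.35
The first 6 terms are: [3.5, 8.47, 13.44, 18.41, 23.38, 28.35]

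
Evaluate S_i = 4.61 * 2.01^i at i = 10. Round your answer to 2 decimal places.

S_10 = 4.61 * 2.01^10 ≈ 4.61 * 1076.3675 ≈ 4962.05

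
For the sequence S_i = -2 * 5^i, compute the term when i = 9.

S_9 = -2 * 5^9 = -2 * 1953125 = -3906250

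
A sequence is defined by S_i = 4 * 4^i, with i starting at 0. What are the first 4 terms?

This is a geometric sequence.
i=0: S_0 = 4 * 4^0 = 4
i=1: S_1 = 4 * 4^1 = 16
i=2: S_2 = 4 * 4^2 = 64
i=3: S_3 = 4 * 4^3 = 256
The first 4 terms are: [4, 16, 64, 256]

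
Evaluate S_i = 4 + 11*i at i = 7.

S_7 = 4 + 11*7 = 4 + 77 = 81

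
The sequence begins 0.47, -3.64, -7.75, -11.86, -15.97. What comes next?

Differences: -3.64 - 0.47 = -4.11
This is an arithmetic sequence with common difference d = -4.11.
Next term = -15.97 + -4.11 = -20.08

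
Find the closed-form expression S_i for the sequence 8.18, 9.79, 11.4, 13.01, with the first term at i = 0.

Check differences: 9.79 - 8.18 = 1.61
11.4 - 9.79 = 1.61
Common difference d = 1.61.
First term a = 8.18.
Formula: S_i = 8.18 + 1.61*i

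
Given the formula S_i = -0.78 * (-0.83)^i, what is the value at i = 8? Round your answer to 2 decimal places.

S_8 = -0.78 * (-0.83)^8 ≈ -0.78 * 0.2252 ≈ -0.18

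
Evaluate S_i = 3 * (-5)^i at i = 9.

S_9 = 3 * (-5)^9 = 3 * -1953125 = -5859375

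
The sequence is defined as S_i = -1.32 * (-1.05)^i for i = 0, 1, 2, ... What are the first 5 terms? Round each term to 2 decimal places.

This is a geometric sequence.
i=0: S_0 = -1.32 * (-1.05)^0 = -1.32
i=1: S_1 = -1.32 * (-1.05)^1 ≈ 1.39
i=2: S_2 = -1.32 * (-1.05)^2 ≈ -1.46
i=3: S_3 = -1.32 * (-1.05)^3 ≈ 1.53
i=4: S_4 = -1.32 * (-1.05)^4 ≈ -1.6
The first 5 terms are: [-1.32, 1.39, -1.46, 1.53, -1.6]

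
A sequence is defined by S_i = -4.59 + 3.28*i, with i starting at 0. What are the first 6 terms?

This is an arithmetic sequence.
i=0: S_0 = -4.59 + 3.28*0 = -4.59
i=1: S_1 = -4.59 + 3.28*1 = -1.31
i=2: S_2 = -4.59 + 3.28*2 = 1.97
i=3: S_3 = -4.59 + 3.28*3 = 5.25
i=4: S_4 = -4.59 + 3.28*4 = 8.53
i=5: S_5 = -4.59 + 3.28*5 = 11.81
The first 6 terms are: [-4.59, -1.31, 1.97, 5.25, 8.53, 11.81]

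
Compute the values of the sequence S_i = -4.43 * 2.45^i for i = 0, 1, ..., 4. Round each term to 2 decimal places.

This is a geometric sequence.
i=0: S_0 = -4.43 * 2.45^0 = -4.43
i=1: S_1 = -4.43 * 2.45^1 ≈ -10.85
i=2: S_2 = -4.43 * 2.45^2 ≈ -26.59
i=3: S_3 = -4.43 * 2.45^3 ≈ -65.15
i=4: S_4 = -4.43 * 2.45^4 ≈ -159.61
The first 5 terms are: [-4.43, -10.85, -26.59, -65.15, -159.61]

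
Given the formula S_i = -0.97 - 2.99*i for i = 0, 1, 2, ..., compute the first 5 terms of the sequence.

This is an arithmetic sequence.
i=0: S_0 = -0.97 + -2.99*0 = -0.97
i=1: S_1 = -0.97 + -2.99*1 = -3.96
i=2: S_2 = -0.97 + -2.99*2 = -6.95
i=3: S_3 = -0.97 + -2.99*3 = -9.94
i=4: S_4 = -0.97 + -2.99*4 = -12.93
The first 5 terms are: [-0.97, -3.96, -6.95, -9.94, -12.93]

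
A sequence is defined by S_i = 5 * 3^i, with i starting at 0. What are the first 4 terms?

This is a geometric sequence.
i=0: S_0 = 5 * 3^0 = 5
i=1: S_1 = 5 * 3^1 = 15
i=2: S_2 = 5 * 3^2 = 45
i=3: S_3 = 5 * 3^3 = 135
The first 4 terms are: [5, 15, 45, 135]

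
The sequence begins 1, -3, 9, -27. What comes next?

Ratios: -3 / 1 = -3.0
This is a geometric sequence with common ratio r = -3.
Next term = -27 * -3 = 81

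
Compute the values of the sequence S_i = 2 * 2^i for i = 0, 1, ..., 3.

This is a geometric sequence.
i=0: S_0 = 2 * 2^0 = 2
i=1: S_1 = 2 * 2^1 = 4
i=2: S_2 = 2 * 2^2 = 8
i=3: S_3 = 2 * 2^3 = 16
The first 4 terms are: [2, 4, 8, 16]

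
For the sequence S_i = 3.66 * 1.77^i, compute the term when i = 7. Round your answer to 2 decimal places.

S_7 = 3.66 * 1.77^7 ≈ 3.66 * 54.4268 ≈ 199.2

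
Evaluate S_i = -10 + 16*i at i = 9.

S_9 = -10 + 16*9 = -10 + 144 = 134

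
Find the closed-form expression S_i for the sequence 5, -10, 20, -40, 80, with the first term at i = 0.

Check ratios: -10 / 5 = -2.0
Common ratio r = -2.
First term a = 5.
Formula: S_i = 5 * (-2)^i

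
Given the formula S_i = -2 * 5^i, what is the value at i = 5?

S_5 = -2 * 5^5 = -2 * 3125 = -6250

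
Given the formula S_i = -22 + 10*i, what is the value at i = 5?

S_5 = -22 + 10*5 = -22 + 50 = 28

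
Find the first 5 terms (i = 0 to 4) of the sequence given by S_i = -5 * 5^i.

This is a geometric sequence.
i=0: S_0 = -5 * 5^0 = -5
i=1: S_1 = -5 * 5^1 = -25
i=2: S_2 = -5 * 5^2 = -125
i=3: S_3 = -5 * 5^3 = -625
i=4: S_4 = -5 * 5^4 = -3125
The first 5 terms are: [-5, -25, -125, -625, -3125]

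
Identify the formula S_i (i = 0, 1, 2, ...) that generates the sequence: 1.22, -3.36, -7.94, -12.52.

Check differences: -3.36 - 1.22 = -4.58
-7.94 - -3.36 = -4.58
Common difference d = -4.58.
First term a = 1.22.
Formula: S_i = 1.22 - 4.58*i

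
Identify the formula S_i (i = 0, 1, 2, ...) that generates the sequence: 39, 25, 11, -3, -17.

Check differences: 25 - 39 = -14
11 - 25 = -14
Common difference d = -14.
First term a = 39.
Formula: S_i = 39 - 14*i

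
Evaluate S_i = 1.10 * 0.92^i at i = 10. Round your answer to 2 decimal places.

S_10 = 1.1 * 0.92^10 ≈ 1.1 * 0.4344 ≈ 0.48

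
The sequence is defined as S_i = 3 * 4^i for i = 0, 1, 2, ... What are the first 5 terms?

This is a geometric sequence.
i=0: S_0 = 3 * 4^0 = 3
i=1: S_1 = 3 * 4^1 = 12
i=2: S_2 = 3 * 4^2 = 48
i=3: S_3 = 3 * 4^3 = 192
i=4: S_4 = 3 * 4^4 = 768
The first 5 terms are: [3, 12, 48, 192, 768]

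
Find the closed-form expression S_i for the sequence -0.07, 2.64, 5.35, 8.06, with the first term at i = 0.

Check differences: 2.64 - -0.07 = 2.71
5.35 - 2.64 = 2.71
Common difference d = 2.71.
First term a = -0.07.
Formula: S_i = -0.07 + 2.71*i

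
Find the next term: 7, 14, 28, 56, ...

Ratios: 14 / 7 = 2.0
This is a geometric sequence with common ratio r = 2.
Next term = 56 * 2 = 112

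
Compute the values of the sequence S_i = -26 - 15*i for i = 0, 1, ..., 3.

This is an arithmetic sequence.
i=0: S_0 = -26 + -15*0 = -26
i=1: S_1 = -26 + -15*1 = -41
i=2: S_2 = -26 + -15*2 = -56
i=3: S_3 = -26 + -15*3 = -71
The first 4 terms are: [-26, -41, -56, -71]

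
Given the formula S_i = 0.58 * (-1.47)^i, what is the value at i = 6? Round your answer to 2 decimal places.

S_6 = 0.58 * (-1.47)^6 ≈ 0.58 * 10.0903 ≈ 5.85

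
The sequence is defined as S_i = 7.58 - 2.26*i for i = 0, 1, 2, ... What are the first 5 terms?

This is an arithmetic sequence.
i=0: S_0 = 7.58 + -2.26*0 = 7.58
i=1: S_1 = 7.58 + -2.26*1 = 5.32
i=2: S_2 = 7.58 + -2.26*2 = 3.06
i=3: S_3 = 7.58 + -2.26*3 = 0.8
i=4: S_4 = 7.58 + -2.26*4 = -1.46
The first 5 terms are: [7.58, 5.32, 3.06, 0.8, -1.46]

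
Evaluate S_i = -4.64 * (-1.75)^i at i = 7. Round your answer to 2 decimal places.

S_7 = -4.64 * (-1.75)^7 ≈ -4.64 * -50.2651 ≈ 233.23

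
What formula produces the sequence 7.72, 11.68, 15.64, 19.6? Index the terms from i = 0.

Check differences: 11.68 - 7.72 = 3.96
15.64 - 11.68 = 3.96
Common difference d = 3.96.
First term a = 7.72.
Formula: S_i = 7.72 + 3.96*i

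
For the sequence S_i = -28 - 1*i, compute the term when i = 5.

S_5 = -28 + -1*5 = -28 + -5 = -33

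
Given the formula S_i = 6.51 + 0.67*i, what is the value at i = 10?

S_10 = 6.51 + 0.67*10 = 6.51 + 6.7 = 13.21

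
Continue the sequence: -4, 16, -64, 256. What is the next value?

Ratios: 16 / -4 = -4.0
This is a geometric sequence with common ratio r = -4.
Next term = 256 * -4 = -1024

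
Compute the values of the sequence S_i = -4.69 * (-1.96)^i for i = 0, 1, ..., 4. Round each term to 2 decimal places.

This is a geometric sequence.
i=0: S_0 = -4.69 * (-1.96)^0 = -4.69
i=1: S_1 = -4.69 * (-1.96)^1 ≈ 9.19
i=2: S_2 = -4.69 * (-1.96)^2 ≈ -18.02
i=3: S_3 = -4.69 * (-1.96)^3 ≈ 35.31
i=4: S_4 = -4.69 * (-1.96)^4 ≈ -69.21
The first 5 terms are: [-4.69, 9.19, -18.02, 35.31, -69.21]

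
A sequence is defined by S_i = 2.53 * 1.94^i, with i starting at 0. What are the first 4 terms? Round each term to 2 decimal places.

This is a geometric sequence.
i=0: S_0 = 2.53 * 1.94^0 = 2.53
i=1: S_1 = 2.53 * 1.94^1 ≈ 4.91
i=2: S_2 = 2.53 * 1.94^2 ≈ 9.52
i=3: S_3 = 2.53 * 1.94^3 ≈ 18.47
The first 4 terms are: [2.53, 4.91, 9.52, 18.47]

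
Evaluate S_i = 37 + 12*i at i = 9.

S_9 = 37 + 12*9 = 37 + 108 = 145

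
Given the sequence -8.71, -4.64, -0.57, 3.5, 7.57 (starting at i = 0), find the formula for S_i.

Check differences: -4.64 - -8.71 = 4.07
-0.57 - -4.64 = 4.07
Common difference d = 4.07.
First term a = -8.71.
Formula: S_i = -8.71 + 4.07*i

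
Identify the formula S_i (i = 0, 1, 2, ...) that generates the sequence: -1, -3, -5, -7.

Check differences: -3 - -1 = -2
-5 - -3 = -2
Common difference d = -2.
First term a = -1.
Formula: S_i = -1 - 2*i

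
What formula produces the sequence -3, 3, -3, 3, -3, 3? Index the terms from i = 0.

Check ratios: 3 / -3 = -1.0
Common ratio r = -1.
First term a = -3.
Formula: S_i = -3 * (-1)^i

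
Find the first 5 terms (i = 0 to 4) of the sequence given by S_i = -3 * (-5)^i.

This is a geometric sequence.
i=0: S_0 = -3 * (-5)^0 = -3
i=1: S_1 = -3 * (-5)^1 = 15
i=2: S_2 = -3 * (-5)^2 = -75
i=3: S_3 = -3 * (-5)^3 = 375
i=4: S_4 = -3 * (-5)^4 = -1875
The first 5 terms are: [-3, 15, -75, 375, -1875]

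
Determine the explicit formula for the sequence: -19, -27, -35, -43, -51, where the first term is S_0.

Check differences: -27 - -19 = -8
-35 - -27 = -8
Common difference d = -8.
First term a = -19.
Formula: S_i = -19 - 8*i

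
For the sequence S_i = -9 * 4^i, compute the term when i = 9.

S_9 = -9 * 4^9 = -9 * 262144 = -2359296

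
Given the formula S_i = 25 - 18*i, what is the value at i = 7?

S_7 = 25 + -18*7 = 25 + -126 = -101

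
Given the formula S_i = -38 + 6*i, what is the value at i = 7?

S_7 = -38 + 6*7 = -38 + 42 = 4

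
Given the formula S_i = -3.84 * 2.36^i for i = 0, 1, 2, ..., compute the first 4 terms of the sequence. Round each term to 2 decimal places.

This is a geometric sequence.
i=0: S_0 = -3.84 * 2.36^0 = -3.84
i=1: S_1 = -3.84 * 2.36^1 ≈ -9.06
i=2: S_2 = -3.84 * 2.36^2 ≈ -21.39
i=3: S_3 = -3.84 * 2.36^3 ≈ -50.47
The first 4 terms are: [-3.84, -9.06, -21.39, -50.47]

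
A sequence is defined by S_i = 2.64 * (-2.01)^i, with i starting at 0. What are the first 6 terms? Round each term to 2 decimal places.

This is a geometric sequence.
i=0: S_0 = 2.64 * (-2.01)^0 = 2.64
i=1: S_1 = 2.64 * (-2.01)^1 ≈ -5.31
i=2: S_2 = 2.64 * (-2.01)^2 ≈ 10.67
i=3: S_3 = 2.64 * (-2.01)^3 ≈ -21.44
i=4: S_4 = 2.64 * (-2.01)^4 ≈ 43.09
i=5: S_5 = 2.64 * (-2.01)^5 ≈ -86.61
The first 6 terms are: [2.64, -5.31, 10.67, -21.44, 43.09, -86.61]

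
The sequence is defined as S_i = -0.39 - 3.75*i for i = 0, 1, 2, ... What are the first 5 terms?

This is an arithmetic sequence.
i=0: S_0 = -0.39 + -3.75*0 = -0.39
i=1: S_1 = -0.39 + -3.75*1 = -4.14
i=2: S_2 = -0.39 + -3.75*2 = -7.89
i=3: S_3 = -0.39 + -3.75*3 = -11.64
i=4: S_4 = -0.39 + -3.75*4 = -15.39
The first 5 terms are: [-0.39, -4.14, -7.89, -11.64, -15.39]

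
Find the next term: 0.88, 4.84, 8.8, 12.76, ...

Differences: 4.84 - 0.88 = 3.96
This is an arithmetic sequence with common difference d = 3.96.
Next term = 12.76 + 3.96 = 16.72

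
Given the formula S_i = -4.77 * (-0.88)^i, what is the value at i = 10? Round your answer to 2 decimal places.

S_10 = -4.77 * (-0.88)^10 ≈ -4.77 * 0.2785 ≈ -1.33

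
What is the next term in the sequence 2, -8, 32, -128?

Ratios: -8 / 2 = -4.0
This is a geometric sequence with common ratio r = -4.
Next term = -128 * -4 = 512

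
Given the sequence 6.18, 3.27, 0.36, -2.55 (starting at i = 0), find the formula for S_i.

Check differences: 3.27 - 6.18 = -2.91
0.36 - 3.27 = -2.91
Common difference d = -2.91.
First term a = 6.18.
Formula: S_i = 6.18 - 2.91*i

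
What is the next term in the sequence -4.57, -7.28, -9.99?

Differences: -7.28 - -4.57 = -2.71
This is an arithmetic sequence with common difference d = -2.71.
Next term = -9.99 + -2.71 = -12.7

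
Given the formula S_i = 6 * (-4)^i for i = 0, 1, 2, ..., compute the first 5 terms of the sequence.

This is a geometric sequence.
i=0: S_0 = 6 * (-4)^0 = 6
i=1: S_1 = 6 * (-4)^1 = -24
i=2: S_2 = 6 * (-4)^2 = 96
i=3: S_3 = 6 * (-4)^3 = -384
i=4: S_4 = 6 * (-4)^4 = 1536
The first 5 terms are: [6, -24, 96, -384, 1536]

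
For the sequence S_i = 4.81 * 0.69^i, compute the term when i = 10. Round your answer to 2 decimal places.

S_10 = 4.81 * 0.69^10 ≈ 4.81 * 0.0245 ≈ 0.12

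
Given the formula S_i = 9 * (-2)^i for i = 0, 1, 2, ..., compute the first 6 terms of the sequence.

This is a geometric sequence.
i=0: S_0 = 9 * (-2)^0 = 9
i=1: S_1 = 9 * (-2)^1 = -18
i=2: S_2 = 9 * (-2)^2 = 36
i=3: S_3 = 9 * (-2)^3 = -72
i=4: S_4 = 9 * (-2)^4 = 144
i=5: S_5 = 9 * (-2)^5 = -288
The first 6 terms are: [9, -18, 36, -72, 144, -288]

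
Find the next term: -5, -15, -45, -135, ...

Ratios: -15 / -5 = 3.0
This is a geometric sequence with common ratio r = 3.
Next term = -135 * 3 = -405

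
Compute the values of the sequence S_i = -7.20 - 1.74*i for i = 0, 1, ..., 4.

This is an arithmetic sequence.
i=0: S_0 = -7.2 + -1.74*0 = -7.2
i=1: S_1 = -7.2 + -1.74*1 = -8.94
i=2: S_2 = -7.2 + -1.74*2 = -10.68
i=3: S_3 = -7.2 + -1.74*3 = -12.42
i=4: S_4 = -7.2 + -1.74*4 = -14.16
The first 5 terms are: [-7.2, -8.94, -10.68, -12.42, -14.16]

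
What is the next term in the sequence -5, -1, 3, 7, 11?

Differences: -1 - -5 = 4
This is an arithmetic sequence with common difference d = 4.
Next term = 11 + 4 = 15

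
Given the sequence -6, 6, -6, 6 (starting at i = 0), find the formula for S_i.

Check ratios: 6 / -6 = -1.0
Common ratio r = -1.
First term a = -6.
Formula: S_i = -6 * (-1)^i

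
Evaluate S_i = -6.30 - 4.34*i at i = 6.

S_6 = -6.3 + -4.34*6 = -6.3 + -26.04 = -32.34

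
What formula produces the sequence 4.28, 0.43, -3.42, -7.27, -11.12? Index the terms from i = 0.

Check differences: 0.43 - 4.28 = -3.85
-3.42 - 0.43 = -3.85
Common difference d = -3.85.
First term a = 4.28.
Formula: S_i = 4.28 - 3.85*i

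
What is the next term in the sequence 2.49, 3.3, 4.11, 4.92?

Differences: 3.3 - 2.49 = 0.81
This is an arithmetic sequence with common difference d = 0.81.
Next term = 4.92 + 0.81 = 5.73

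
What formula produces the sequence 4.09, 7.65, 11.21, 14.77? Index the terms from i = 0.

Check differences: 7.65 - 4.09 = 3.56
11.21 - 7.65 = 3.56
Common difference d = 3.56.
First term a = 4.09.
Formula: S_i = 4.09 + 3.56*i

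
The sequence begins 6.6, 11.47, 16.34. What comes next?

Differences: 11.47 - 6.6 = 4.87
This is an arithmetic sequence with common difference d = 4.87.
Next term = 16.34 + 4.87 = 21.21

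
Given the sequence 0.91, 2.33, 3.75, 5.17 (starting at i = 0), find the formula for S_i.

Check differences: 2.33 - 0.91 = 1.42
3.75 - 2.33 = 1.42
Common difference d = 1.42.
First term a = 0.91.
Formula: S_i = 0.91 + 1.42*i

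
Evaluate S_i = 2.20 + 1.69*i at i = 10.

S_10 = 2.2 + 1.69*10 = 2.2 + 16.9 = 19.1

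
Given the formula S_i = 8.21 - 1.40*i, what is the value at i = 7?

S_7 = 8.21 + -1.4*7 = 8.21 + -9.8 = -1.59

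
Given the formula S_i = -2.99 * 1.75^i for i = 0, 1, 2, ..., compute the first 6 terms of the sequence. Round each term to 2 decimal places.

This is a geometric sequence.
i=0: S_0 = -2.99 * 1.75^0 = -2.99
i=1: S_1 = -2.99 * 1.75^1 ≈ -5.23
i=2: S_2 = -2.99 * 1.75^2 ≈ -9.16
i=3: S_3 = -2.99 * 1.75^3 ≈ -16.02
i=4: S_4 = -2.99 * 1.75^4 ≈ -28.04
i=5: S_5 = -2.99 * 1.75^5 ≈ -49.08
The first 6 terms are: [-2.99, -5.23, -9.16, -16.02, -28.04, -49.08]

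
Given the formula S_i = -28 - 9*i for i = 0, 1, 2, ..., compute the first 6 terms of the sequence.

This is an arithmetic sequence.
i=0: S_0 = -28 + -9*0 = -28
i=1: S_1 = -28 + -9*1 = -37
i=2: S_2 = -28 + -9*2 = -46
i=3: S_3 = -28 + -9*3 = -55
i=4: S_4 = -28 + -9*4 = -64
i=5: S_5 = -28 + -9*5 = -73
The first 6 terms are: [-28, -37, -46, -55, -64, -73]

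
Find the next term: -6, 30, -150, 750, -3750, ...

Ratios: 30 / -6 = -5.0
This is a geometric sequence with common ratio r = -5.
Next term = -3750 * -5 = 18750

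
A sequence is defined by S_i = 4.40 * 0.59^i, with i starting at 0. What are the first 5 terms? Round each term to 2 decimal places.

This is a geometric sequence.
i=0: S_0 = 4.4 * 0.59^0 = 4.4
i=1: S_1 = 4.4 * 0.59^1 ≈ 2.6
i=2: S_2 = 4.4 * 0.59^2 ≈ 1.53
i=3: S_3 = 4.4 * 0.59^3 ≈ 0.9
i=4: S_4 = 4.4 * 0.59^4 ≈ 0.53
The first 5 terms are: [4.4, 2.6, 1.53, 0.9, 0.53]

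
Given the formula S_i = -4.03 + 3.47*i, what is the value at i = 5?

S_5 = -4.03 + 3.47*5 = -4.03 + 17.35 = 13.32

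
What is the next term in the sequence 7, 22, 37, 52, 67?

Differences: 22 - 7 = 15
This is an arithmetic sequence with common difference d = 15.
Next term = 67 + 15 = 82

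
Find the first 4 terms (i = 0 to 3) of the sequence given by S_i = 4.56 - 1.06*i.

This is an arithmetic sequence.
i=0: S_0 = 4.56 + -1.06*0 = 4.56
i=1: S_1 = 4.56 + -1.06*1 = 3.5
i=2: S_2 = 4.56 + -1.06*2 = 2.44
i=3: S_3 = 4.56 + -1.06*3 = 1.38
The first 4 terms are: [4.56, 3.5, 2.44, 1.38]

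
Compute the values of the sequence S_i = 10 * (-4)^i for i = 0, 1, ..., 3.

This is a geometric sequence.
i=0: S_0 = 10 * (-4)^0 = 10
i=1: S_1 = 10 * (-4)^1 = -40
i=2: S_2 = 10 * (-4)^2 = 160
i=3: S_3 = 10 * (-4)^3 = -640
The first 4 terms are: [10, -40, 160, -640]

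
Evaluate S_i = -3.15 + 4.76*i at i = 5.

S_5 = -3.15 + 4.76*5 = -3.15 + 23.8 = 20.65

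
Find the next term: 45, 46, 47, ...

Differences: 46 - 45 = 1
This is an arithmetic sequence with common difference d = 1.
Next term = 47 + 1 = 48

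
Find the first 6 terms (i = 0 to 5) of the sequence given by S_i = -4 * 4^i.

This is a geometric sequence.
i=0: S_0 = -4 * 4^0 = -4
i=1: S_1 = -4 * 4^1 = -16
i=2: S_2 = -4 * 4^2 = -64
i=3: S_3 = -4 * 4^3 = -256
i=4: S_4 = -4 * 4^4 = -1024
i=5: S_5 = -4 * 4^5 = -4096
The first 6 terms are: [-4, -16, -64, -256, -1024, -4096]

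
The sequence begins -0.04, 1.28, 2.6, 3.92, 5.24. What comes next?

Differences: 1.28 - -0.04 = 1.32
This is an arithmetic sequence with common difference d = 1.32.
Next term = 5.24 + 1.32 = 6.56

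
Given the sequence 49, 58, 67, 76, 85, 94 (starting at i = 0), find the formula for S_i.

Check differences: 58 - 49 = 9
67 - 58 = 9
Common difference d = 9.
First term a = 49.
Formula: S_i = 49 + 9*i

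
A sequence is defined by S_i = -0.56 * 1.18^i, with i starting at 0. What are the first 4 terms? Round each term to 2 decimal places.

This is a geometric sequence.
i=0: S_0 = -0.56 * 1.18^0 = -0.56
i=1: S_1 = -0.56 * 1.18^1 ≈ -0.66
i=2: S_2 = -0.56 * 1.18^2 ≈ -0.78
i=3: S_3 = -0.56 * 1.18^3 ≈ -0.92
The first 4 terms are: [-0.56, -0.66, -0.78, -0.92]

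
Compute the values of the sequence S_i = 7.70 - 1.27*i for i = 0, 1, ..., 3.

This is an arithmetic sequence.
i=0: S_0 = 7.7 + -1.27*0 = 7.7
i=1: S_1 = 7.7 + -1.27*1 = 6.43
i=2: S_2 = 7.7 + -1.27*2 = 5.16
i=3: S_3 = 7.7 + -1.27*3 = 3.89
The first 4 terms are: [7.7, 6.43, 5.16, 3.89]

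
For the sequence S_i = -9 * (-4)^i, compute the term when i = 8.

S_8 = -9 * (-4)^8 = -9 * 65536 = -589824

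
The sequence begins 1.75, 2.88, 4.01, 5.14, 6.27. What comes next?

Differences: 2.88 - 1.75 = 1.13
This is an arithmetic sequence with common difference d = 1.13.
Next term = 6.27 + 1.13 = 7.4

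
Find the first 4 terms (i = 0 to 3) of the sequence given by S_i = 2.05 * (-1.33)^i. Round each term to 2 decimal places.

This is a geometric sequence.
i=0: S_0 = 2.05 * (-1.33)^0 = 2.05
i=1: S_1 = 2.05 * (-1.33)^1 ≈ -2.73
i=2: S_2 = 2.05 * (-1.33)^2 ≈ 3.63
i=3: S_3 = 2.05 * (-1.33)^3 ≈ -4.82
The first 4 terms are: [2.05, -2.73, 3.63, -4.82]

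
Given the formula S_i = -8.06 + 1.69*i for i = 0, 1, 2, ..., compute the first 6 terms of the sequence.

This is an arithmetic sequence.
i=0: S_0 = -8.06 + 1.69*0 = -8.06
i=1: S_1 = -8.06 + 1.69*1 = -6.37
i=2: S_2 = -8.06 + 1.69*2 = -4.68
i=3: S_3 = -8.06 + 1.69*3 = -2.99
i=4: S_4 = -8.06 + 1.69*4 = -1.3
i=5: S_5 = -8.06 + 1.69*5 = 0.39
The first 6 terms are: [-8.06, -6.37, -4.68, -2.99, -1.3, 0.39]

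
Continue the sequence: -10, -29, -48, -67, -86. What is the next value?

Differences: -29 - -10 = -19
This is an arithmetic sequence with common difference d = -19.
Next term = -86 + -19 = -105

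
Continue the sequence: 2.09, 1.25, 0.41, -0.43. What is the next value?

Differences: 1.25 - 2.09 = -0.84
This is an arithmetic sequence with common difference d = -0.84.
Next term = -0.43 + -0.84 = -1.27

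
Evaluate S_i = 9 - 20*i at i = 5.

S_5 = 9 + -20*5 = 9 + -100 = -91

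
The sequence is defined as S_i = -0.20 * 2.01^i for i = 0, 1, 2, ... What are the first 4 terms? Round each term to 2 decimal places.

This is a geometric sequence.
i=0: S_0 = -0.2 * 2.01^0 = -0.2
i=1: S_1 = -0.2 * 2.01^1 ≈ -0.4
i=2: S_2 = -0.2 * 2.01^2 ≈ -0.81
i=3: S_3 = -0.2 * 2.01^3 ≈ -1.62
The first 4 terms are: [-0.2, -0.4, -0.81, -1.62]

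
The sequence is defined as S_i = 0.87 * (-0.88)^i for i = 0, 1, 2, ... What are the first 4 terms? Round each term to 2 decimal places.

This is a geometric sequence.
i=0: S_0 = 0.87 * (-0.88)^0 = 0.87
i=1: S_1 = 0.87 * (-0.88)^1 ≈ -0.77
i=2: S_2 = 0.87 * (-0.88)^2 ≈ 0.67
i=3: S_3 = 0.87 * (-0.88)^3 ≈ -0.59
The first 4 terms are: [0.87, -0.77, 0.67, -0.59]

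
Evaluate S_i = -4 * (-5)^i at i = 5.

S_5 = -4 * (-5)^5 = -4 * -3125 = 12500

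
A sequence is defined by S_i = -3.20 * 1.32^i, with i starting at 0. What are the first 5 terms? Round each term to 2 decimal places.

This is a geometric sequence.
i=0: S_0 = -3.2 * 1.32^0 = -3.2
i=1: S_1 = -3.2 * 1.32^1 ≈ -4.22
i=2: S_2 = -3.2 * 1.32^2 ≈ -5.58
i=3: S_3 = -3.2 * 1.32^3 ≈ -7.36
i=4: S_4 = -3.2 * 1.32^4 ≈ -9.72
The first 5 terms are: [-3.2, -4.22, -5.58, -7.36, -9.72]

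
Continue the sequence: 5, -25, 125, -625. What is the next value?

Ratios: -25 / 5 = -5.0
This is a geometric sequence with common ratio r = -5.
Next term = -625 * -5 = 3125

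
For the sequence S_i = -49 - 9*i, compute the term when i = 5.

S_5 = -49 + -9*5 = -49 + -45 = -94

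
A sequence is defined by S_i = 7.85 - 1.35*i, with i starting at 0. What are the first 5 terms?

This is an arithmetic sequence.
i=0: S_0 = 7.85 + -1.35*0 = 7.85
i=1: S_1 = 7.85 + -1.35*1 = 6.5
i=2: S_2 = 7.85 + -1.35*2 = 5.15
i=3: S_3 = 7.85 + -1.35*3 = 3.8
i=4: S_4 = 7.85 + -1.35*4 = 2.45
The first 5 terms are: [7.85, 6.5, 5.15, 3.8, 2.45]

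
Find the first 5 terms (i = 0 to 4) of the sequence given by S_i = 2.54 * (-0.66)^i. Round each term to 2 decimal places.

This is a geometric sequence.
i=0: S_0 = 2.54 * (-0.66)^0 = 2.54
i=1: S_1 = 2.54 * (-0.66)^1 ≈ -1.68
i=2: S_2 = 2.54 * (-0.66)^2 ≈ 1.11
i=3: S_3 = 2.54 * (-0.66)^3 ≈ -0.73
i=4: S_4 = 2.54 * (-0.66)^4 ≈ 0.48
The first 5 terms are: [2.54, -1.68, 1.11, -0.73, 0.48]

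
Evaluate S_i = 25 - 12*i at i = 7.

S_7 = 25 + -12*7 = 25 + -84 = -59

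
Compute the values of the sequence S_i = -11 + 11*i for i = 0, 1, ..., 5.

This is an arithmetic sequence.
i=0: S_0 = -11 + 11*0 = -11
i=1: S_1 = -11 + 11*1 = 0
i=2: S_2 = -11 + 11*2 = 11
i=3: S_3 = -11 + 11*3 = 22
i=4: S_4 = -11 + 11*4 = 33
i=5: S_5 = -11 + 11*5 = 44
The first 6 terms are: [-11, 0, 11, 22, 33, 44]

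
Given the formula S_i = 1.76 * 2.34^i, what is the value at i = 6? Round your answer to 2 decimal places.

S_6 = 1.76 * 2.34^6 ≈ 1.76 * 164.1705 ≈ 288.94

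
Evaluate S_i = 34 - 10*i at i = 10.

S_10 = 34 + -10*10 = 34 + -100 = -66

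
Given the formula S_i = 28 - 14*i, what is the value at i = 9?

S_9 = 28 + -14*9 = 28 + -126 = -98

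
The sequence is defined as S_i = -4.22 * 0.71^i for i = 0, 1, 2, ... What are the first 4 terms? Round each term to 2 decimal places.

This is a geometric sequence.
i=0: S_0 = -4.22 * 0.71^0 = -4.22
i=1: S_1 = -4.22 * 0.71^1 ≈ -3.0
i=2: S_2 = -4.22 * 0.71^2 ≈ -2.13
i=3: S_3 = -4.22 * 0.71^3 ≈ -1.51
The first 4 terms are: [-4.22, -3.0, -2.13, -1.51]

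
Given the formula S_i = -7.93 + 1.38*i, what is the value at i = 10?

S_10 = -7.93 + 1.38*10 = -7.93 + 13.8 = 5.87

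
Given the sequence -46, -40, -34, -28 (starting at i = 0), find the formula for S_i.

Check differences: -40 - -46 = 6
-34 - -40 = 6
Common difference d = 6.
First term a = -46.
Formula: S_i = -46 + 6*i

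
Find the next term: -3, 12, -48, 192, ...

Ratios: 12 / -3 = -4.0
This is a geometric sequence with common ratio r = -4.
Next term = 192 * -4 = -768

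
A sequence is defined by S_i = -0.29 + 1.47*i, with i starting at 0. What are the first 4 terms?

This is an arithmetic sequence.
i=0: S_0 = -0.29 + 1.47*0 = -0.29
i=1: S_1 = -0.29 + 1.47*1 = 1.18
i=2: S_2 = -0.29 + 1.47*2 = 2.65
i=3: S_3 = -0.29 + 1.47*3 = 4.12
The first 4 terms are: [-0.29, 1.18, 2.65, 4.12]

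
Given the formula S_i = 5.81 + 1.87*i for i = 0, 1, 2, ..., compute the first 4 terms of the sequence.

This is an arithmetic sequence.
i=0: S_0 = 5.81 + 1.87*0 = 5.81
i=1: S_1 = 5.81 + 1.87*1 = 7.68
i=2: S_2 = 5.81 + 1.87*2 = 9.55
i=3: S_3 = 5.81 + 1.87*3 = 11.42
The first 4 terms are: [5.81, 7.68, 9.55, 11.42]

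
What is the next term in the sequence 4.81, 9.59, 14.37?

Differences: 9.59 - 4.81 = 4.78
This is an arithmetic sequence with common difference d = 4.78.
Next term = 14.37 + 4.78 = 19.15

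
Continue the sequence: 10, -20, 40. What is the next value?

Ratios: -20 / 10 = -2.0
This is a geometric sequence with common ratio r = -2.
Next term = 40 * -2 = -80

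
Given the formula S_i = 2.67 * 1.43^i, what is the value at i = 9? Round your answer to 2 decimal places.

S_9 = 2.67 * 1.43^9 ≈ 2.67 * 25.0049 ≈ 66.76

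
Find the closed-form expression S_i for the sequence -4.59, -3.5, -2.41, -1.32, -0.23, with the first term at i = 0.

Check differences: -3.5 - -4.59 = 1.09
-2.41 - -3.5 = 1.09
Common difference d = 1.09.
First term a = -4.59.
Formula: S_i = -4.59 + 1.09*i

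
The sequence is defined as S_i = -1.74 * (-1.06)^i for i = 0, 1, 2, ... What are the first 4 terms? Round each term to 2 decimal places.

This is a geometric sequence.
i=0: S_0 = -1.74 * (-1.06)^0 = -1.74
i=1: S_1 = -1.74 * (-1.06)^1 ≈ 1.84
i=2: S_2 = -1.74 * (-1.06)^2 ≈ -1.96
i=3: S_3 = -1.74 * (-1.06)^3 ≈ 2.07
The first 4 terms are: [-1.74, 1.84, -1.96, 2.07]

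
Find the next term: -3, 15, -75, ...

Ratios: 15 / -3 = -5.0
This is a geometric sequence with common ratio r = -5.
Next term = -75 * -5 = 375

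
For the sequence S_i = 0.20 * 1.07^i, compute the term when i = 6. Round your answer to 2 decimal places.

S_6 = 0.2 * 1.07^6 ≈ 0.2 * 1.5007 ≈ 0.3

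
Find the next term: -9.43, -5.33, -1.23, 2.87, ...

Differences: -5.33 - -9.43 = 4.1
This is an arithmetic sequence with common difference d = 4.1.
Next term = 2.87 + 4.1 = 6.97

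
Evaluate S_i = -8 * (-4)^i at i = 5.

S_5 = -8 * (-4)^5 = -8 * -1024 = 8192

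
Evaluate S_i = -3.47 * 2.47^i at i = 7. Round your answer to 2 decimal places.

S_7 = -3.47 * 2.47^7 ≈ -3.47 * 560.8913 ≈ -1946.29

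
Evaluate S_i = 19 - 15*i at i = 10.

S_10 = 19 + -15*10 = 19 + -150 = -131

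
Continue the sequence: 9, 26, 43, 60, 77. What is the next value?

Differences: 26 - 9 = 17
This is an arithmetic sequence with common difference d = 17.
Next term = 77 + 17 = 94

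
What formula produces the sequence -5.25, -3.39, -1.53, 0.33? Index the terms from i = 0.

Check differences: -3.39 - -5.25 = 1.86
-1.53 - -3.39 = 1.86
Common difference d = 1.86.
First term a = -5.25.
Formula: S_i = -5.25 + 1.86*i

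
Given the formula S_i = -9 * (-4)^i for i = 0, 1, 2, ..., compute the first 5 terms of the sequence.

This is a geometric sequence.
i=0: S_0 = -9 * (-4)^0 = -9
i=1: S_1 = -9 * (-4)^1 = 36
i=2: S_2 = -9 * (-4)^2 = -144
i=3: S_3 = -9 * (-4)^3 = 576
i=4: S_4 = -9 * (-4)^4 = -2304
The first 5 terms are: [-9, 36, -144, 576, -2304]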